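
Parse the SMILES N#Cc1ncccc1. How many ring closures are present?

1

In SMILES, each pair of matching ring-closure digits denotes one ring-closing bond; the number of such bonds equals the number of independent rings.
Ring-closure bonds here: 1.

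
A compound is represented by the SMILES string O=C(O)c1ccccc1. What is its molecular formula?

C7H6O2

Walk through each heavy atom and fill implicit hydrogens from standard valence (C 4, N 3, O 2, S 2, halogen 1); for lowercase aromatic atoms, an aromatic c carries 1 H when it has two neighbours and 0 H with three, and aromatic n carries 0 H:
  atom 1: O, bond orders sum to 2 (valence 2) → 0 H
  atom 2: C, bond orders sum to 4 (valence 4) → 0 H
  atom 3: O, bond orders sum to 1 (valence 2) → 1 H
  atom 4: aromatic c, 3 neighbours → 0 H
  atom 5: aromatic c, 2 neighbours → 1 H
  atom 6: aromatic c, 2 neighbours → 1 H
  atom 7: aromatic c, 2 neighbours → 1 H
  atom 8: aromatic c, 2 neighbours → 1 H
  atom 9: aromatic c, 2 neighbours → 1 H
Totals → C:7, H:6, O:2.
In Hill order: C7H6O2.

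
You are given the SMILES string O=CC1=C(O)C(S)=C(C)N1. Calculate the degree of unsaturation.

4

Molecular formula: C6H7NO2S.
DoU = (2C + 2 + N − H − X) / 2, where X is the halogen count and O/S are ignored.
    = (2·6 + 2 + 1 − 7 − 0) / 2 = 8 / 2 = 4.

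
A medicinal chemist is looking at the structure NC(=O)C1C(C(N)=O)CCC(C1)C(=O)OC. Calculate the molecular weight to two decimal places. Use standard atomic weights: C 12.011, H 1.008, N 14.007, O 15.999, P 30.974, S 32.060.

First, the molecular formula is C10H16N2O4 (counting implicit H from valence).
  C: 10 × 12.011 = 120.110
  H: 16 × 1.008 = 16.128
  N: 2 × 14.007 = 28.014
  O: 4 × 15.999 = 63.996
Sum: 10×12.011 + 16×1.008 + 2×14.007 + 4×15.999 = 228.248 → 228.25 g/mol.

228.25 g/mol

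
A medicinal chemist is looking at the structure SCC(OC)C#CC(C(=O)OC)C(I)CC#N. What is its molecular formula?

C11H14INO3S

Walk through each heavy atom and fill implicit hydrogens from standard valence (C 4, N 3, O 2, S 2, halogen 1):
  atom 1: S, bond orders sum to 1 (valence 2) → 1 H
  atom 2: C, bond orders sum to 2 (valence 4) → 2 H
  atom 3: C, bond orders sum to 3 (valence 4) → 1 H
  atom 4: O, bond orders sum to 2 (valence 2) → 0 H
  atom 5: C, bond orders sum to 1 (valence 4) → 3 H
  atom 6: C, bond orders sum to 4 (valence 4) → 0 H
  atom 7: C, bond orders sum to 4 (valence 4) → 0 H
  atom 8: C, bond orders sum to 3 (valence 4) → 1 H
  atom 9: C, bond orders sum to 4 (valence 4) → 0 H
  atom 10: O, bond orders sum to 2 (valence 2) → 0 H
  atom 11: O, bond orders sum to 2 (valence 2) → 0 H
  atom 12: C, bond orders sum to 1 (valence 4) → 3 H
  atom 13: C, bond orders sum to 3 (valence 4) → 1 H
  atom 14: I (halogen, monovalent) → 0 H
  atom 15: C, bond orders sum to 2 (valence 4) → 2 H
  atom 16: C, bond orders sum to 4 (valence 4) → 0 H
  atom 17: N, bond orders sum to 3 (valence 3) → 0 H
Totals → C:11, H:14, I:1, N:1, O:3, S:1.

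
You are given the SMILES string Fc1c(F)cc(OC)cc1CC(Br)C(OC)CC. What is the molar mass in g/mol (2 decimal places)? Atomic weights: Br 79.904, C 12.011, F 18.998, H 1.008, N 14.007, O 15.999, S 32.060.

First, the molecular formula is C13H17BrF2O2 (counting implicit H from valence).
  Br: 1 × 79.904 = 79.904
  C: 13 × 12.011 = 156.143
  F: 2 × 18.998 = 37.996
  H: 17 × 1.008 = 17.136
  O: 2 × 15.999 = 31.998
Sum: 1×79.904 + 13×12.011 + 2×18.998 + 17×1.008 + 2×15.999 = 323.177 → 323.18 g/mol.

323.18 g/mol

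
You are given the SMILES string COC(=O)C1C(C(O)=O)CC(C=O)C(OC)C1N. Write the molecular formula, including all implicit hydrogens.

C11H17NO6

Walk through each heavy atom and fill implicit hydrogens from standard valence (C 4, N 3, O 2, S 2, halogen 1):
  atom 1: C, bond orders sum to 1 (valence 4) → 3 H
  atom 2: O, bond orders sum to 2 (valence 2) → 0 H
  atom 3: C, bond orders sum to 4 (valence 4) → 0 H
  atom 4: O, bond orders sum to 2 (valence 2) → 0 H
  atom 5: C, bond orders sum to 3 (valence 4) → 1 H
  atom 6: C, bond orders sum to 3 (valence 4) → 1 H
  atom 7: C, bond orders sum to 4 (valence 4) → 0 H
  atom 8: O, bond orders sum to 1 (valence 2) → 1 H
  atom 9: O, bond orders sum to 2 (valence 2) → 0 H
  atom 10: C, bond orders sum to 2 (valence 4) → 2 H
  atom 11: C, bond orders sum to 3 (valence 4) → 1 H
  atom 12: C, bond orders sum to 3 (valence 4) → 1 H
  atom 13: O, bond orders sum to 2 (valence 2) → 0 H
  atom 14: C, bond orders sum to 3 (valence 4) → 1 H
  atom 15: O, bond orders sum to 2 (valence 2) → 0 H
  atom 16: C, bond orders sum to 1 (valence 4) → 3 H
  atom 17: C, bond orders sum to 3 (valence 4) → 1 H
  atom 18: N, bond orders sum to 1 (valence 3) → 2 H
Totals → C:11, H:17, N:1, O:6.
In Hill order: C11H17NO6.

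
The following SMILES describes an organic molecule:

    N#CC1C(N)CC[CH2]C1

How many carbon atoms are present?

7

Count every carbon token in the SMILES (each C, including those in ring-closure positions and inside branches).
Carbon count: 7.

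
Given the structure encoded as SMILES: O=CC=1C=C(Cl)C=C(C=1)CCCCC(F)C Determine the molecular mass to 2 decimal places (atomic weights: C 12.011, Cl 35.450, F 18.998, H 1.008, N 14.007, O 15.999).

First, the molecular formula is C13H16ClFO (counting implicit H from valence).
  C: 13 × 12.011 = 156.143
  Cl: 1 × 35.450 = 35.450
  F: 1 × 18.998 = 18.998
  H: 16 × 1.008 = 16.128
  O: 1 × 15.999 = 15.999
Sum: 13×12.011 + 1×35.450 + 1×18.998 + 16×1.008 + 1×15.999 = 242.718 → 242.72 g/mol.

242.72 g/mol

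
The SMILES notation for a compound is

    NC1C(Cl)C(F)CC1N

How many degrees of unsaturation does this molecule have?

1

Degree of unsaturation = (number of rings) + (number of π bonds).
Ring closures in the SMILES: 1.
π bonds: none → 0 DoU from unsaturation.
Total DoU = 1 + 0 = 1.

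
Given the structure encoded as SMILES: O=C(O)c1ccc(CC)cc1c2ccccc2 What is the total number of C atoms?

15

Count every carbon token in the SMILES (each C, including those in ring-closure positions and inside branches).
Carbon count: 15.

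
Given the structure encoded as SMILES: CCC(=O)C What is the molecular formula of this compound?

C4H8O

Walk through each heavy atom and fill implicit hydrogens from standard valence (C 4, N 3, O 2, S 2, halogen 1):
  atom 1: C, bond orders sum to 1 (valence 4) → 3 H
  atom 2: C, bond orders sum to 2 (valence 4) → 2 H
  atom 3: C, bond orders sum to 4 (valence 4) → 0 H
  atom 4: O, bond orders sum to 2 (valence 2) → 0 H
  atom 5: C, bond orders sum to 1 (valence 4) → 3 H
Totals → C:4, H:8, O:1.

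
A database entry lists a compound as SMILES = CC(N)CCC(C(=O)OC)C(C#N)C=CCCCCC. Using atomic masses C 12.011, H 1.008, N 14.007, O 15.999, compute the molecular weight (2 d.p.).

First, the molecular formula is C16H28N2O2 (counting implicit H from valence).
  C: 16 × 12.011 = 192.176
  H: 28 × 1.008 = 28.224
  N: 2 × 14.007 = 28.014
  O: 2 × 15.999 = 31.998
Sum: 16×12.011 + 28×1.008 + 2×14.007 + 2×15.999 = 280.412 → 280.41 g/mol.

280.41 g/mol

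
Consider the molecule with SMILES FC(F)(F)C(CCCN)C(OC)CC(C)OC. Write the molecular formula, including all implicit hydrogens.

Walk through each heavy atom and fill implicit hydrogens from standard valence (C 4, N 3, O 2, S 2, halogen 1):
  atom 1: F (halogen, monovalent) → 0 H
  atom 2: C, bond orders sum to 4 (valence 4) → 0 H
  atom 3: F (halogen, monovalent) → 0 H
  atom 4: F (halogen, monovalent) → 0 H
  atom 5: C, bond orders sum to 3 (valence 4) → 1 H
  atom 6: C, bond orders sum to 2 (valence 4) → 2 H
  atom 7: C, bond orders sum to 2 (valence 4) → 2 H
  atom 8: C, bond orders sum to 2 (valence 4) → 2 H
  atom 9: N, bond orders sum to 1 (valence 3) → 2 H
  atom 10: C, bond orders sum to 3 (valence 4) → 1 H
  atom 11: O, bond orders sum to 2 (valence 2) → 0 H
  atom 12: C, bond orders sum to 1 (valence 4) → 3 H
  atom 13: C, bond orders sum to 2 (valence 4) → 2 H
  atom 14: C, bond orders sum to 3 (valence 4) → 1 H
  atom 15: C, bond orders sum to 1 (valence 4) → 3 H
  atom 16: O, bond orders sum to 2 (valence 2) → 0 H
  atom 17: C, bond orders sum to 1 (valence 4) → 3 H
Totals → C:11, H:22, F:3, N:1, O:2.

C11H22F3NO2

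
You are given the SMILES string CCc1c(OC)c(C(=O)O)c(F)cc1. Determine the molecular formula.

C10H11FO3

Walk through each heavy atom and fill implicit hydrogens from standard valence (C 4, N 3, O 2, S 2, halogen 1); for lowercase aromatic atoms, an aromatic c carries 1 H when it has two neighbours and 0 H with three, and aromatic n carries 0 H:
  atom 1: C, bond orders sum to 1 (valence 4) → 3 H
  atom 2: C, bond orders sum to 2 (valence 4) → 2 H
  atom 3: aromatic c, 3 neighbours → 0 H
  atom 4: aromatic c, 3 neighbours → 0 H
  atom 5: O, bond orders sum to 2 (valence 2) → 0 H
  atom 6: C, bond orders sum to 1 (valence 4) → 3 H
  atom 7: aromatic c, 3 neighbours → 0 H
  atom 8: C, bond orders sum to 4 (valence 4) → 0 H
  atom 9: O, bond orders sum to 2 (valence 2) → 0 H
  atom 10: O, bond orders sum to 1 (valence 2) → 1 H
  atom 11: aromatic c, 3 neighbours → 0 H
  atom 12: F (halogen, monovalent) → 0 H
  atom 13: aromatic c, 2 neighbours → 1 H
  atom 14: aromatic c, 2 neighbours → 1 H
Totals → C:10, H:11, F:1, O:3.
In Hill order: C10H11FO3.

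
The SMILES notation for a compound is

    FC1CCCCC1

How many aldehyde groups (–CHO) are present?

0

Scan the SMILES for the aldehyde motif — none present.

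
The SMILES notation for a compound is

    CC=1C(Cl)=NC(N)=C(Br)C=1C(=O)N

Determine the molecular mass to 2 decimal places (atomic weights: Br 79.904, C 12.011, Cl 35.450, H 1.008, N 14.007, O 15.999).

First, the molecular formula is C7H7BrClN3O (counting implicit H from valence).
  Br: 1 × 79.904 = 79.904
  C: 7 × 12.011 = 84.077
  Cl: 1 × 35.450 = 35.450
  H: 7 × 1.008 = 7.056
  N: 3 × 14.007 = 42.021
  O: 1 × 15.999 = 15.999
Sum: 1×79.904 + 7×12.011 + 1×35.450 + 7×1.008 + 3×14.007 + 1×15.999 = 264.507 → 264.51 g/mol.

264.51 g/mol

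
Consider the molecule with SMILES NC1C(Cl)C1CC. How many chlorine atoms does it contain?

1

Scan the SMILES for Cl atoms (remember two-letter symbols like Cl and Br are single atoms).
Chlorine count: 1.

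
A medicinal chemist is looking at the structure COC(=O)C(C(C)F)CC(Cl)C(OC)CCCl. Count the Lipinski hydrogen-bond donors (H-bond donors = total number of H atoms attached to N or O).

0

Donors: find every N or O and count the H atoms it carries.
  atom 2 (O): bond orders sum to 2 → 0 H
  atom 4 (O): bond orders sum to 2 → 0 H
  atom 13 (O): bond orders sum to 2 → 0 H
Lipinski HBD = 0.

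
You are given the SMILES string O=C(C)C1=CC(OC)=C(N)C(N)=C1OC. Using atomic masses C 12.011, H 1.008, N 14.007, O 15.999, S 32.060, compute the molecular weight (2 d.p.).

First, the molecular formula is C10H14N2O3 (counting implicit H from valence).
  C: 10 × 12.011 = 120.110
  H: 14 × 1.008 = 14.112
  N: 2 × 14.007 = 28.014
  O: 3 × 15.999 = 47.997
Sum: 10×12.011 + 14×1.008 + 2×14.007 + 3×15.999 = 210.233 → 210.23 g/mol.

210.23 g/mol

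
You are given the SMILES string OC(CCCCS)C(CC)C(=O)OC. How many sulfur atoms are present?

1

Scan the SMILES for S atoms (remember two-letter symbols like Cl and Br are single atoms).
Sulfur count: 1.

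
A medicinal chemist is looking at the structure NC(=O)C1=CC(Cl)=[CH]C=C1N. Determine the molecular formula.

Walk through each heavy atom and fill implicit hydrogens from standard valence (C 4, N 3, O 2, S 2, halogen 1):
  atom 1: N, bond orders sum to 1 (valence 3) → 2 H
  atom 2: C, bond orders sum to 4 (valence 4) → 0 H
  atom 3: O, bond orders sum to 2 (valence 2) → 0 H
  atom 4: C, bond orders sum to 4 (valence 4) → 0 H
  atom 5: C, bond orders sum to 3 (valence 4) → 1 H
  atom 6: C, bond orders sum to 4 (valence 4) → 0 H
  atom 7: Cl (halogen, monovalent) → 0 H
  atom 8: C with explicit H count 1
  atom 9: C, bond orders sum to 3 (valence 4) → 1 H
  atom 10: C, bond orders sum to 4 (valence 4) → 0 H
  atom 11: N, bond orders sum to 1 (valence 3) → 2 H
Totals → C:7, H:7, Cl:1, N:2, O:1.

C7H7ClN2O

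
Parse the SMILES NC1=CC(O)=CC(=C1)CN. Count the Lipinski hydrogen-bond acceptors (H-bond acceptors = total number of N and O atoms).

3

N atoms: 2; O atoms: 1.
Lipinski HBA = 2 + 1 = 3.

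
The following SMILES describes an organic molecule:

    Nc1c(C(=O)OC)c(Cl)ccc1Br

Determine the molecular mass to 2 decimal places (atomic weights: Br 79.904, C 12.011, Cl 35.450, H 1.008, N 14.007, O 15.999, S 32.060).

264.50 g/mol

First, the molecular formula is C8H7BrClNO2 (counting implicit H from valence).
  Br: 1 × 79.904 = 79.904
  C: 8 × 12.011 = 96.088
  Cl: 1 × 35.450 = 35.450
  H: 7 × 1.008 = 7.056
  N: 1 × 14.007 = 14.007
  O: 2 × 15.999 = 31.998
Sum: 1×79.904 + 8×12.011 + 1×35.450 + 7×1.008 + 1×14.007 + 2×15.999 = 264.503 → 264.50 g/mol.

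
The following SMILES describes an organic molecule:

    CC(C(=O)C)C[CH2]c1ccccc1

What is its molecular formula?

C12H16O

Walk through each heavy atom and fill implicit hydrogens from standard valence (C 4, N 3, O 2, S 2, halogen 1); for lowercase aromatic atoms, an aromatic c carries 1 H when it has two neighbours and 0 H with three, and aromatic n carries 0 H:
  atom 1: C, bond orders sum to 1 (valence 4) → 3 H
  atom 2: C, bond orders sum to 3 (valence 4) → 1 H
  atom 3: C, bond orders sum to 4 (valence 4) → 0 H
  atom 4: O, bond orders sum to 2 (valence 2) → 0 H
  atom 5: C, bond orders sum to 1 (valence 4) → 3 H
  atom 6: C, bond orders sum to 2 (valence 4) → 2 H
  atom 7: C with explicit H count 2
  atom 8: aromatic c, 3 neighbours → 0 H
  atom 9: aromatic c, 2 neighbours → 1 H
  atom 10: aromatic c, 2 neighbours → 1 H
  atom 11: aromatic c, 2 neighbours → 1 H
  atom 12: aromatic c, 2 neighbours → 1 H
  atom 13: aromatic c, 2 neighbours → 1 H
Totals → C:12, H:16, O:1.
In Hill order: C12H16O.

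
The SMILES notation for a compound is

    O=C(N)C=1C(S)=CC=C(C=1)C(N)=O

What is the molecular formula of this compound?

Walk through each heavy atom and fill implicit hydrogens from standard valence (C 4, N 3, O 2, S 2, halogen 1):
  atom 1: O, bond orders sum to 2 (valence 2) → 0 H
  atom 2: C, bond orders sum to 4 (valence 4) → 0 H
  atom 3: N, bond orders sum to 1 (valence 3) → 2 H
  atom 4: C, bond orders sum to 4 (valence 4) → 0 H
  atom 5: C, bond orders sum to 4 (valence 4) → 0 H
  atom 6: S, bond orders sum to 1 (valence 2) → 1 H
  atom 7: C, bond orders sum to 3 (valence 4) → 1 H
  atom 8: C, bond orders sum to 3 (valence 4) → 1 H
  atom 9: C, bond orders sum to 4 (valence 4) → 0 H
  atom 10: C, bond orders sum to 3 (valence 4) → 1 H
  atom 11: C, bond orders sum to 4 (valence 4) → 0 H
  atom 12: N, bond orders sum to 1 (valence 3) → 2 H
  atom 13: O, bond orders sum to 2 (valence 2) → 0 H
Totals → C:8, H:8, N:2, O:2, S:1.
In Hill order: C8H8N2O2S.

C8H8N2O2S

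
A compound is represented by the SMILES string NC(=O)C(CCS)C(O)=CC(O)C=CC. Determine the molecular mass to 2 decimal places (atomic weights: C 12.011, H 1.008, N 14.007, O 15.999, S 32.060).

First, the molecular formula is C10H17NO3S (counting implicit H from valence).
  C: 10 × 12.011 = 120.110
  H: 17 × 1.008 = 17.136
  N: 1 × 14.007 = 14.007
  O: 3 × 15.999 = 47.997
  S: 1 × 32.060 = 32.060
Sum: 10×12.011 + 17×1.008 + 1×14.007 + 3×15.999 + 1×32.060 = 231.310 → 231.31 g/mol.

231.31 g/mol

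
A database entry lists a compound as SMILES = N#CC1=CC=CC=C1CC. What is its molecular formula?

Walk through each heavy atom and fill implicit hydrogens from standard valence (C 4, N 3, O 2, S 2, halogen 1):
  atom 1: N, bond orders sum to 3 (valence 3) → 0 H
  atom 2: C, bond orders sum to 4 (valence 4) → 0 H
  atom 3: C, bond orders sum to 4 (valence 4) → 0 H
  atom 4: C, bond orders sum to 3 (valence 4) → 1 H
  atom 5: C, bond orders sum to 3 (valence 4) → 1 H
  atom 6: C, bond orders sum to 3 (valence 4) → 1 H
  atom 7: C, bond orders sum to 3 (valence 4) → 1 H
  atom 8: C, bond orders sum to 4 (valence 4) → 0 H
  atom 9: C, bond orders sum to 2 (valence 4) → 2 H
  atom 10: C, bond orders sum to 1 (valence 4) → 3 H
Totals → C:9, H:9, N:1.
In Hill order: C9H9N.

C9H9N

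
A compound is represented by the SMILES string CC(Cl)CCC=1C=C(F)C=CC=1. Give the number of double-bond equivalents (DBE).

Molecular formula: C10H12ClF.
DoU = (2C + 2 + N − H − X) / 2, where X is the halogen count and O/S are ignored.
    = (2·10 + 2 + 0 − 12 − 2) / 2 = 8 / 2 = 4.

4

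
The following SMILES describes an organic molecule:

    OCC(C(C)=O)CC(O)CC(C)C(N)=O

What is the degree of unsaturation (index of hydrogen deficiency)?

2

Degree of unsaturation = (number of rings) + (number of π bonds).
Ring closures in the SMILES: 0.
π bonds: 2 double bonds (each 1 DoU) → 2 DoU from unsaturation.
Total DoU = 0 + 2 = 2.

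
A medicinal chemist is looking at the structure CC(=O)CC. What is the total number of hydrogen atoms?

Walk through each heavy atom and fill implicit hydrogens from standard valence (C 4, N 3, O 2, S 2, halogen 1):
  atom 1: C, bond orders sum to 1 (valence 4) → 3 H
  atom 2: C, bond orders sum to 4 (valence 4) → 0 H
  atom 3: O, bond orders sum to 2 (valence 2) → 0 H
  atom 4: C, bond orders sum to 2 (valence 4) → 2 H
  atom 5: C, bond orders sum to 1 (valence 4) → 3 H
Total hydrogens: 8.

8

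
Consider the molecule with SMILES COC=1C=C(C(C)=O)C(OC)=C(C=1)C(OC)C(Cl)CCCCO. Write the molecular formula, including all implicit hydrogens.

Walk through each heavy atom and fill implicit hydrogens from standard valence (C 4, N 3, O 2, S 2, halogen 1):
  atom 1: C, bond orders sum to 1 (valence 4) → 3 H
  atom 2: O, bond orders sum to 2 (valence 2) → 0 H
  atom 3: C, bond orders sum to 4 (valence 4) → 0 H
  atom 4: C, bond orders sum to 3 (valence 4) → 1 H
  atom 5: C, bond orders sum to 4 (valence 4) → 0 H
  atom 6: C, bond orders sum to 4 (valence 4) → 0 H
  atom 7: C, bond orders sum to 1 (valence 4) → 3 H
  atom 8: O, bond orders sum to 2 (valence 2) → 0 H
  atom 9: C, bond orders sum to 4 (valence 4) → 0 H
  atom 10: O, bond orders sum to 2 (valence 2) → 0 H
  atom 11: C, bond orders sum to 1 (valence 4) → 3 H
  atom 12: C, bond orders sum to 4 (valence 4) → 0 H
  atom 13: C, bond orders sum to 3 (valence 4) → 1 H
  atom 14: C, bond orders sum to 3 (valence 4) → 1 H
  atom 15: O, bond orders sum to 2 (valence 2) → 0 H
  atom 16: C, bond orders sum to 1 (valence 4) → 3 H
  atom 17: C, bond orders sum to 3 (valence 4) → 1 H
  atom 18: Cl (halogen, monovalent) → 0 H
  atom 19: C, bond orders sum to 2 (valence 4) → 2 H
  atom 20: C, bond orders sum to 2 (valence 4) → 2 H
  atom 21: C, bond orders sum to 2 (valence 4) → 2 H
  atom 22: C, bond orders sum to 2 (valence 4) → 2 H
  atom 23: O, bond orders sum to 1 (valence 2) → 1 H
Totals → C:17, H:25, Cl:1, O:5.
In Hill order: C17H25ClO5.

C17H25ClO5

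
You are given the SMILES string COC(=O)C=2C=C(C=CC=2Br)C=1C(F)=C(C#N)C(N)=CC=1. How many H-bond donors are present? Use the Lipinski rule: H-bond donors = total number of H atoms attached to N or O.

2

Donors: find every N or O and count the H atoms it carries.
  atom 2 (O): bond orders sum to 2 → 0 H
  atom 4 (O): bond orders sum to 2 → 0 H
  atom 17 (N): bond orders sum to 3 → 0 H
  atom 19 (N): bond orders sum to 1 → 2 H
Lipinski HBD = 2.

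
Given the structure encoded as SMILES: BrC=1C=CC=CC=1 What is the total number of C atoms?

Count every carbon token in the SMILES (each C, including those in ring-closure positions and inside branches).
Carbon count: 6.

6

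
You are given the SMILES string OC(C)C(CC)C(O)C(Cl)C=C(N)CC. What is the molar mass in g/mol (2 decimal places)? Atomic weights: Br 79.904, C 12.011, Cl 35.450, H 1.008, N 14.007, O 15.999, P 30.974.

235.75 g/mol

First, the molecular formula is C11H22ClNO2 (counting implicit H from valence).
  C: 11 × 12.011 = 132.121
  Cl: 1 × 35.450 = 35.450
  H: 22 × 1.008 = 22.176
  N: 1 × 14.007 = 14.007
  O: 2 × 15.999 = 31.998
Sum: 11×12.011 + 1×35.450 + 22×1.008 + 1×14.007 + 2×15.999 = 235.752 → 235.75 g/mol.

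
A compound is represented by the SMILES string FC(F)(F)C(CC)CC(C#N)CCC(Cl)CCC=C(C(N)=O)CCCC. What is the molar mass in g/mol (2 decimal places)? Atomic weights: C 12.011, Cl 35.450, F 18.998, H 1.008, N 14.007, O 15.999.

First, the molecular formula is C19H30ClF3N2O (counting implicit H from valence).
  C: 19 × 12.011 = 228.209
  Cl: 1 × 35.450 = 35.450
  F: 3 × 18.998 = 56.994
  H: 30 × 1.008 = 30.240
  N: 2 × 14.007 = 28.014
  O: 1 × 15.999 = 15.999
Sum: 19×12.011 + 1×35.450 + 3×18.998 + 30×1.008 + 2×14.007 + 1×15.999 = 394.906 → 394.91 g/mol.

394.91 g/mol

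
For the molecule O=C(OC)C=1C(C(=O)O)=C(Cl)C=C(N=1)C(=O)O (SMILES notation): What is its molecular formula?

C9H6ClNO6

Walk through each heavy atom and fill implicit hydrogens from standard valence (C 4, N 3, O 2, S 2, halogen 1):
  atom 1: O, bond orders sum to 2 (valence 2) → 0 H
  atom 2: C, bond orders sum to 4 (valence 4) → 0 H
  atom 3: O, bond orders sum to 2 (valence 2) → 0 H
  atom 4: C, bond orders sum to 1 (valence 4) → 3 H
  atom 5: C, bond orders sum to 4 (valence 4) → 0 H
  atom 6: C, bond orders sum to 4 (valence 4) → 0 H
  atom 7: C, bond orders sum to 4 (valence 4) → 0 H
  atom 8: O, bond orders sum to 2 (valence 2) → 0 H
  atom 9: O, bond orders sum to 1 (valence 2) → 1 H
  atom 10: C, bond orders sum to 4 (valence 4) → 0 H
  atom 11: Cl (halogen, monovalent) → 0 H
  atom 12: C, bond orders sum to 3 (valence 4) → 1 H
  atom 13: C, bond orders sum to 4 (valence 4) → 0 H
  atom 14: N, bond orders sum to 3 (valence 3) → 0 H
  atom 15: C, bond orders sum to 4 (valence 4) → 0 H
  atom 16: O, bond orders sum to 2 (valence 2) → 0 H
  atom 17: O, bond orders sum to 1 (valence 2) → 1 H
Totals → C:9, H:6, Cl:1, N:1, O:6.
In Hill order: C9H6ClNO6.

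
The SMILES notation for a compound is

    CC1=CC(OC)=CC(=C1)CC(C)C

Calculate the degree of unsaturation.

4

Molecular formula: C12H18O.
DoU = (2C + 2 + N − H − X) / 2, where X is the halogen count and O/S are ignored.
    = (2·12 + 2 + 0 − 18 − 0) / 2 = 8 / 2 = 4.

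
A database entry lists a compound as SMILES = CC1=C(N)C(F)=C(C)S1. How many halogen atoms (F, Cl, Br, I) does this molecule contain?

Halogen atoms appear at heavy-atom position 6 (1×F).
Other groups present: 1 primary amine.
Halogen count: 1.

1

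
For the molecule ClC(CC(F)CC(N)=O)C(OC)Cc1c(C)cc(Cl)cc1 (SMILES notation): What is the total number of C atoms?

15

Count every carbon token in the SMILES (each C, including those in ring-closure positions and inside branches).
Carbon count: 15.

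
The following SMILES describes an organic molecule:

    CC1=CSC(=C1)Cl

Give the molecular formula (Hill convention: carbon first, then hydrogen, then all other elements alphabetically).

C5H5ClS

Walk through each heavy atom and fill implicit hydrogens from standard valence (C 4, N 3, O 2, S 2, halogen 1):
  atom 1: C, bond orders sum to 1 (valence 4) → 3 H
  atom 2: C, bond orders sum to 4 (valence 4) → 0 H
  atom 3: C, bond orders sum to 3 (valence 4) → 1 H
  atom 4: S, bond orders sum to 2 (valence 2) → 0 H
  atom 5: C, bond orders sum to 4 (valence 4) → 0 H
  atom 6: C, bond orders sum to 3 (valence 4) → 1 H
  atom 7: Cl (halogen, monovalent) → 0 H
Totals → C:5, H:5, Cl:1, S:1.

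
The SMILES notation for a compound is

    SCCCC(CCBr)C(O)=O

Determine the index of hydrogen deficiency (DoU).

1

Molecular formula: C7H13BrO2S.
DoU = (2C + 2 + N − H − X) / 2, where X is the halogen count and O/S are ignored.
    = (2·7 + 2 + 0 − 13 − 1) / 2 = 2 / 2 = 1.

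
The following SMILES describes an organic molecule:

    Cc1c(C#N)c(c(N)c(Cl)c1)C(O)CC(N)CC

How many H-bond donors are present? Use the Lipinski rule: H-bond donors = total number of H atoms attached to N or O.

Donors: find every N or O and count the H atoms it carries.
  atom 5 (N): bond orders sum to 3 → 0 H
  atom 8 (N): bond orders sum to 1 → 2 H
  atom 13 (O): bond orders sum to 1 → 1 H
  atom 16 (N): bond orders sum to 1 → 2 H
Lipinski HBD = 5.

5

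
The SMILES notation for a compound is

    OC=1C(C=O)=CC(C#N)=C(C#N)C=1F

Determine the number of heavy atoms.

Every atom symbol written in the SMILES (organic subset) is one heavy atom; implicit H are not written.
Heavy atoms by element → C:9, F:1, N:2, O:2.
Total: 14.

14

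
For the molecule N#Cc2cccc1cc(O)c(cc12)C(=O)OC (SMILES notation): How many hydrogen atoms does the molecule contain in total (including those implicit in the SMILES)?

9

Walk through each heavy atom and fill implicit hydrogens from standard valence (C 4, N 3, O 2, S 2, halogen 1); for lowercase aromatic atoms, an aromatic c carries 1 H when it has two neighbours and 0 H with three, and aromatic n carries 0 H:
  atom 1: N, bond orders sum to 3 (valence 3) → 0 H
  atom 2: C, bond orders sum to 4 (valence 4) → 0 H
  atom 3: aromatic c, 3 neighbours → 0 H
  atom 4: aromatic c, 2 neighbours → 1 H
  atom 5: aromatic c, 2 neighbours → 1 H
  atom 6: aromatic c, 2 neighbours → 1 H
  atom 7: aromatic c, 3 neighbours → 0 H
  atom 8: aromatic c, 2 neighbours → 1 H
  atom 9: aromatic c, 3 neighbours → 0 H
  atom 10: O, bond orders sum to 1 (valence 2) → 1 H
  atom 11: aromatic c, 3 neighbours → 0 H
  atom 12: aromatic c, 2 neighbours → 1 H
  atom 13: aromatic c, 3 neighbours → 0 H
  atom 14: C, bond orders sum to 4 (valence 4) → 0 H
  atom 15: O, bond orders sum to 2 (valence 2) → 0 H
  atom 16: O, bond orders sum to 2 (valence 2) → 0 H
  atom 17: C, bond orders sum to 1 (valence 4) → 3 H
Total hydrogens: 9.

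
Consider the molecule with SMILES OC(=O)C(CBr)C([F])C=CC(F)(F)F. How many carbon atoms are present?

Count every carbon token in the SMILES (each C, including those in ring-closure positions and inside branches).
Carbon count: 7.

7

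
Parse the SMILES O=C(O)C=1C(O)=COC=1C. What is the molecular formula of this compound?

C6H6O4

Walk through each heavy atom and fill implicit hydrogens from standard valence (C 4, N 3, O 2, S 2, halogen 1):
  atom 1: O, bond orders sum to 2 (valence 2) → 0 H
  atom 2: C, bond orders sum to 4 (valence 4) → 0 H
  atom 3: O, bond orders sum to 1 (valence 2) → 1 H
  atom 4: C, bond orders sum to 4 (valence 4) → 0 H
  atom 5: C, bond orders sum to 4 (valence 4) → 0 H
  atom 6: O, bond orders sum to 1 (valence 2) → 1 H
  atom 7: C, bond orders sum to 3 (valence 4) → 1 H
  atom 8: O, bond orders sum to 2 (valence 2) → 0 H
  atom 9: C, bond orders sum to 4 (valence 4) → 0 H
  atom 10: C, bond orders sum to 1 (valence 4) → 3 H
Totals → C:6, H:6, O:4.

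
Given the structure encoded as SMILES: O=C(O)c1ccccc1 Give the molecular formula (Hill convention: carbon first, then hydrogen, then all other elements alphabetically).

C7H6O2

Walk through each heavy atom and fill implicit hydrogens from standard valence (C 4, N 3, O 2, S 2, halogen 1); for lowercase aromatic atoms, an aromatic c carries 1 H when it has two neighbours and 0 H with three, and aromatic n carries 0 H:
  atom 1: O, bond orders sum to 2 (valence 2) → 0 H
  atom 2: C, bond orders sum to 4 (valence 4) → 0 H
  atom 3: O, bond orders sum to 1 (valence 2) → 1 H
  atom 4: aromatic c, 3 neighbours → 0 H
  atom 5: aromatic c, 2 neighbours → 1 H
  atom 6: aromatic c, 2 neighbours → 1 H
  atom 7: aromatic c, 2 neighbours → 1 H
  atom 8: aromatic c, 2 neighbours → 1 H
  atom 9: aromatic c, 2 neighbours → 1 H
Totals → C:7, H:6, O:2.
In Hill order: C7H6O2.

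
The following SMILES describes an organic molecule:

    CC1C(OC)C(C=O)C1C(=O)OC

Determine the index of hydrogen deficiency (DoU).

Degree of unsaturation = (number of rings) + (number of π bonds).
Ring closures in the SMILES: 1.
π bonds: 2 double bonds (each 1 DoU) → 2 DoU from unsaturation.
Total DoU = 1 + 2 = 3.

3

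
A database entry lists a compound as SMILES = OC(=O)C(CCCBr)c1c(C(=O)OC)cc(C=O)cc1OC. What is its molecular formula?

Walk through each heavy atom and fill implicit hydrogens from standard valence (C 4, N 3, O 2, S 2, halogen 1); for lowercase aromatic atoms, an aromatic c carries 1 H when it has two neighbours and 0 H with three, and aromatic n carries 0 H:
  atom 1: O, bond orders sum to 1 (valence 2) → 1 H
  atom 2: C, bond orders sum to 4 (valence 4) → 0 H
  atom 3: O, bond orders sum to 2 (valence 2) → 0 H
  atom 4: C, bond orders sum to 3 (valence 4) → 1 H
  atom 5: C, bond orders sum to 2 (valence 4) → 2 H
  atom 6: C, bond orders sum to 2 (valence 4) → 2 H
  atom 7: C, bond orders sum to 2 (valence 4) → 2 H
  atom 8: Br (halogen, monovalent) → 0 H
  atom 9: aromatic c, 3 neighbours → 0 H
  atom 10: aromatic c, 3 neighbours → 0 H
  atom 11: C, bond orders sum to 4 (valence 4) → 0 H
  atom 12: O, bond orders sum to 2 (valence 2) → 0 H
  atom 13: O, bond orders sum to 2 (valence 2) → 0 H
  atom 14: C, bond orders sum to 1 (valence 4) → 3 H
  atom 15: aromatic c, 2 neighbours → 1 H
  atom 16: aromatic c, 3 neighbours → 0 H
  atom 17: C, bond orders sum to 3 (valence 4) → 1 H
  atom 18: O, bond orders sum to 2 (valence 2) → 0 H
  atom 19: aromatic c, 2 neighbours → 1 H
  atom 20: aromatic c, 3 neighbours → 0 H
  atom 21: O, bond orders sum to 2 (valence 2) → 0 H
  atom 22: C, bond orders sum to 1 (valence 4) → 3 H
Totals → C:15, H:17, Br:1, O:6.
In Hill order: C15H17BrO6.

C15H17BrO6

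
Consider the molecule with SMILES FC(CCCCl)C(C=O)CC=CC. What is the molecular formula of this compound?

Walk through each heavy atom and fill implicit hydrogens from standard valence (C 4, N 3, O 2, S 2, halogen 1):
  atom 1: F (halogen, monovalent) → 0 H
  atom 2: C, bond orders sum to 3 (valence 4) → 1 H
  atom 3: C, bond orders sum to 2 (valence 4) → 2 H
  atom 4: C, bond orders sum to 2 (valence 4) → 2 H
  atom 5: C, bond orders sum to 2 (valence 4) → 2 H
  atom 6: Cl (halogen, monovalent) → 0 H
  atom 7: C, bond orders sum to 3 (valence 4) → 1 H
  atom 8: C, bond orders sum to 3 (valence 4) → 1 H
  atom 9: O, bond orders sum to 2 (valence 2) → 0 H
  atom 10: C, bond orders sum to 2 (valence 4) → 2 H
  atom 11: C, bond orders sum to 3 (valence 4) → 1 H
  atom 12: C, bond orders sum to 3 (valence 4) → 1 H
  atom 13: C, bond orders sum to 1 (valence 4) → 3 H
Totals → C:10, H:16, Cl:1, F:1, O:1.

C10H16ClFO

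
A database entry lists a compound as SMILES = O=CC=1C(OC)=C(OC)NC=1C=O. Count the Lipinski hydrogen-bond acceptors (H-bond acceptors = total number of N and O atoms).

5

N atoms: 1; O atoms: 4.
Lipinski HBA = 1 + 4 = 5.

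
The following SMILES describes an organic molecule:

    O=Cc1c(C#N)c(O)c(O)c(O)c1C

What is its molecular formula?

C9H7NO4

Walk through each heavy atom and fill implicit hydrogens from standard valence (C 4, N 3, O 2, S 2, halogen 1); for lowercase aromatic atoms, an aromatic c carries 1 H when it has two neighbours and 0 H with three, and aromatic n carries 0 H:
  atom 1: O, bond orders sum to 2 (valence 2) → 0 H
  atom 2: C, bond orders sum to 3 (valence 4) → 1 H
  atom 3: aromatic c, 3 neighbours → 0 H
  atom 4: aromatic c, 3 neighbours → 0 H
  atom 5: C, bond orders sum to 4 (valence 4) → 0 H
  atom 6: N, bond orders sum to 3 (valence 3) → 0 H
  atom 7: aromatic c, 3 neighbours → 0 H
  atom 8: O, bond orders sum to 1 (valence 2) → 1 H
  atom 9: aromatic c, 3 neighbours → 0 H
  atom 10: O, bond orders sum to 1 (valence 2) → 1 H
  atom 11: aromatic c, 3 neighbours → 0 H
  atom 12: O, bond orders sum to 1 (valence 2) → 1 H
  atom 13: aromatic c, 3 neighbours → 0 H
  atom 14: C, bond orders sum to 1 (valence 4) → 3 H
Totals → C:9, H:7, N:1, O:4.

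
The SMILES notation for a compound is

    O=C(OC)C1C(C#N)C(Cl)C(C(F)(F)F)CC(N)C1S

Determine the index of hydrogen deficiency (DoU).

4

Molecular formula: C11H14ClF3N2O2S.
DoU = (2C + 2 + N − H − X) / 2, where X is the halogen count and O/S are ignored.
    = (2·11 + 2 + 2 − 14 − 4) / 2 = 8 / 2 = 4.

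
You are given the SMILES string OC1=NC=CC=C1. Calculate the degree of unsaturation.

4

Molecular formula: C5H5NO.
DoU = (2C + 2 + N − H − X) / 2, where X is the halogen count and O/S are ignored.
    = (2·5 + 2 + 1 − 5 − 0) / 2 = 8 / 2 = 4.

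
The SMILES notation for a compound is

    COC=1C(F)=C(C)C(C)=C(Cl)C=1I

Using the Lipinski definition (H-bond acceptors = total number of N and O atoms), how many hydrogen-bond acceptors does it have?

1

N atoms: 0; O atoms: 1.
Lipinski HBA = 0 + 1 = 1.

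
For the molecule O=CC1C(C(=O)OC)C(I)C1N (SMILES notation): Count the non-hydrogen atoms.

12

Every atom symbol written in the SMILES (organic subset) is one heavy atom; implicit H are not written.
Heavy atoms by element → C:7, I:1, N:1, O:3.
Total: 12.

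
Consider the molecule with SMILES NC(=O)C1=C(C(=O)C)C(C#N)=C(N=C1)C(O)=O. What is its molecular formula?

C10H7N3O4

Walk through each heavy atom and fill implicit hydrogens from standard valence (C 4, N 3, O 2, S 2, halogen 1):
  atom 1: N, bond orders sum to 1 (valence 3) → 2 H
  atom 2: C, bond orders sum to 4 (valence 4) → 0 H
  atom 3: O, bond orders sum to 2 (valence 2) → 0 H
  atom 4: C, bond orders sum to 4 (valence 4) → 0 H
  atom 5: C, bond orders sum to 4 (valence 4) → 0 H
  atom 6: C, bond orders sum to 4 (valence 4) → 0 H
  atom 7: O, bond orders sum to 2 (valence 2) → 0 H
  atom 8: C, bond orders sum to 1 (valence 4) → 3 H
  atom 9: C, bond orders sum to 4 (valence 4) → 0 H
  atom 10: C, bond orders sum to 4 (valence 4) → 0 H
  atom 11: N, bond orders sum to 3 (valence 3) → 0 H
  atom 12: C, bond orders sum to 4 (valence 4) → 0 H
  atom 13: N, bond orders sum to 3 (valence 3) → 0 H
  atom 14: C, bond orders sum to 3 (valence 4) → 1 H
  atom 15: C, bond orders sum to 4 (valence 4) → 0 H
  atom 16: O, bond orders sum to 1 (valence 2) → 1 H
  atom 17: O, bond orders sum to 2 (valence 2) → 0 H
Totals → C:10, H:7, N:3, O:4.
In Hill order: C10H7N3O4.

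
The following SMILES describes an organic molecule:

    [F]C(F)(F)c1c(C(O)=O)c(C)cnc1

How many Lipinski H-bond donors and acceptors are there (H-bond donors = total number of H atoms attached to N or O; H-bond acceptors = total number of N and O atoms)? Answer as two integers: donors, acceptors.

1, 3

Donors: find every N or O and count the H atoms it carries.
  atom 8 (O): bond orders sum to 1 → 1 H
  atom 9 (O): bond orders sum to 2 → 0 H
  atom 13 (N): bond orders sum to 3 → 0 H
Lipinski HBD = 1.
Acceptors: N atoms = 1, O atoms = 2 → HBA = 3.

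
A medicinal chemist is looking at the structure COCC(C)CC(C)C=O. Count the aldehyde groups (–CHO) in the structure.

The aldehyde motif appears at heavy-atom position 9 in the SMILES.
Other groups present: 1 ether.
Aldehyde count: 1.

1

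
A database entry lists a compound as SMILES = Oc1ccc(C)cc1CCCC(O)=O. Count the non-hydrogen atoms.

14

Every atom symbol written in the SMILES (organic subset) is one heavy atom; implicit H are not written.
Heavy atoms by element → C:11, O:3.
Total: 14.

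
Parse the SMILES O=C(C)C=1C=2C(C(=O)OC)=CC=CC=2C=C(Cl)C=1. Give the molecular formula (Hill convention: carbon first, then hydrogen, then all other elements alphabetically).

C14H11ClO3

Walk through each heavy atom and fill implicit hydrogens from standard valence (C 4, N 3, O 2, S 2, halogen 1):
  atom 1: O, bond orders sum to 2 (valence 2) → 0 H
  atom 2: C, bond orders sum to 4 (valence 4) → 0 H
  atom 3: C, bond orders sum to 1 (valence 4) → 3 H
  atom 4: C, bond orders sum to 4 (valence 4) → 0 H
  atom 5: C, bond orders sum to 4 (valence 4) → 0 H
  atom 6: C, bond orders sum to 4 (valence 4) → 0 H
  atom 7: C, bond orders sum to 4 (valence 4) → 0 H
  atom 8: O, bond orders sum to 2 (valence 2) → 0 H
  atom 9: O, bond orders sum to 2 (valence 2) → 0 H
  atom 10: C, bond orders sum to 1 (valence 4) → 3 H
  atom 11: C, bond orders sum to 3 (valence 4) → 1 H
  atom 12: C, bond orders sum to 3 (valence 4) → 1 H
  atom 13: C, bond orders sum to 3 (valence 4) → 1 H
  atom 14: C, bond orders sum to 4 (valence 4) → 0 H
  atom 15: C, bond orders sum to 3 (valence 4) → 1 H
  atom 16: C, bond orders sum to 4 (valence 4) → 0 H
  atom 17: Cl (halogen, monovalent) → 0 H
  atom 18: C, bond orders sum to 3 (valence 4) → 1 H
Totals → C:14, H:11, Cl:1, O:3.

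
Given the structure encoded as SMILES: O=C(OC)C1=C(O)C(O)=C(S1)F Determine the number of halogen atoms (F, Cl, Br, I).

Halogen atoms appear at heavy-atom position 12 (1×F).
Other groups present: 1 ester, 2 hydroxyl.
Halogen count: 1.

1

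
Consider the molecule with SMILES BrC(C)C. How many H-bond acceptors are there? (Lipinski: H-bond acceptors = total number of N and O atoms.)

N atoms: 0; O atoms: 0.
Lipinski HBA = 0 + 0 = 0.

0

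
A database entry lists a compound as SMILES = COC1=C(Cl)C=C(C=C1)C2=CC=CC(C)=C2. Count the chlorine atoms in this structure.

1

Scan the SMILES for Cl atoms (remember two-letter symbols like Cl and Br are single atoms).
Chlorine count: 1.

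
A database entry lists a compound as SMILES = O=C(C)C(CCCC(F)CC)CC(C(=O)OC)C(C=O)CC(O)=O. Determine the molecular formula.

C17H27FO6

Walk through each heavy atom and fill implicit hydrogens from standard valence (C 4, N 3, O 2, S 2, halogen 1):
  atom 1: O, bond orders sum to 2 (valence 2) → 0 H
  atom 2: C, bond orders sum to 4 (valence 4) → 0 H
  atom 3: C, bond orders sum to 1 (valence 4) → 3 H
  atom 4: C, bond orders sum to 3 (valence 4) → 1 H
  atom 5: C, bond orders sum to 2 (valence 4) → 2 H
  atom 6: C, bond orders sum to 2 (valence 4) → 2 H
  atom 7: C, bond orders sum to 2 (valence 4) → 2 H
  atom 8: C, bond orders sum to 3 (valence 4) → 1 H
  atom 9: F (halogen, monovalent) → 0 H
  atom 10: C, bond orders sum to 2 (valence 4) → 2 H
  atom 11: C, bond orders sum to 1 (valence 4) → 3 H
  atom 12: C, bond orders sum to 2 (valence 4) → 2 H
  atom 13: C, bond orders sum to 3 (valence 4) → 1 H
  atom 14: C, bond orders sum to 4 (valence 4) → 0 H
  atom 15: O, bond orders sum to 2 (valence 2) → 0 H
  atom 16: O, bond orders sum to 2 (valence 2) → 0 H
  atom 17: C, bond orders sum to 1 (valence 4) → 3 H
  atom 18: C, bond orders sum to 3 (valence 4) → 1 H
  atom 19: C, bond orders sum to 3 (valence 4) → 1 H
  atom 20: O, bond orders sum to 2 (valence 2) → 0 H
  atom 21: C, bond orders sum to 2 (valence 4) → 2 H
  atom 22: C, bond orders sum to 4 (valence 4) → 0 H
  atom 23: O, bond orders sum to 1 (valence 2) → 1 H
  atom 24: O, bond orders sum to 2 (valence 2) → 0 H
Totals → C:17, H:27, F:1, O:6.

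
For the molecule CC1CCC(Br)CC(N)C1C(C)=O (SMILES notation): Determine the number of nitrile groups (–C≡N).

Scan the SMILES for the nitrile motif — none present.
Groups that are present: 1 ketone, 1 primary amine.

0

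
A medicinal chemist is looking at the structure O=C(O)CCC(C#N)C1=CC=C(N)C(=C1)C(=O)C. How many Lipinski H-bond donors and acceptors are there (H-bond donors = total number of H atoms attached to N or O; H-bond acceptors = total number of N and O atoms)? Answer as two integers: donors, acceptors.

Donors: find every N or O and count the H atoms it carries.
  atom 1 (O): bond orders sum to 2 → 0 H
  atom 3 (O): bond orders sum to 1 → 1 H
  atom 8 (N): bond orders sum to 3 → 0 H
  atom 13 (N): bond orders sum to 1 → 2 H
  atom 17 (O): bond orders sum to 2 → 0 H
Lipinski HBD = 3.
Acceptors: N atoms = 2, O atoms = 3 → HBA = 5.

3, 5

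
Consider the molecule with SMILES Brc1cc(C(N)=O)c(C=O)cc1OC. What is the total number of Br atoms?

1

Scan the SMILES for Br atoms (remember two-letter symbols like Cl and Br are single atoms).
Bromine count: 1.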